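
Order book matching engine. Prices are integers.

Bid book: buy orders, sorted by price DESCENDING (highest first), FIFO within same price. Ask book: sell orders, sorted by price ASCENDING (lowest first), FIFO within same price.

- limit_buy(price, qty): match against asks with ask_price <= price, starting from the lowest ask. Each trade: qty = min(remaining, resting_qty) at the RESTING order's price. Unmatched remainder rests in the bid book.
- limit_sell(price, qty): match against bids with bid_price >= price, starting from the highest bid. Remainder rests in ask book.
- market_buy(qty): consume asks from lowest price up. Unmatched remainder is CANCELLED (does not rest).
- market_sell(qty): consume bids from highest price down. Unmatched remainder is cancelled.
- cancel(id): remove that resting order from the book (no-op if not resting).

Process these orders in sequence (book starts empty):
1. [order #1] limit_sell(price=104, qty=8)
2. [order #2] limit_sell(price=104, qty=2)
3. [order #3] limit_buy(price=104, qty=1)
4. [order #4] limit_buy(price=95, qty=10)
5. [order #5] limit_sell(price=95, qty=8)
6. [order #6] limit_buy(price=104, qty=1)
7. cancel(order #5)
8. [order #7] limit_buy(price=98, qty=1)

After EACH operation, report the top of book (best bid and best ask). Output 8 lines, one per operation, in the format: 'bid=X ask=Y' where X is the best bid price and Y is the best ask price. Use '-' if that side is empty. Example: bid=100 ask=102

Answer: bid=- ask=104
bid=- ask=104
bid=- ask=104
bid=95 ask=104
bid=95 ask=104
bid=95 ask=104
bid=95 ask=104
bid=98 ask=104

Derivation:
After op 1 [order #1] limit_sell(price=104, qty=8): fills=none; bids=[-] asks=[#1:8@104]
After op 2 [order #2] limit_sell(price=104, qty=2): fills=none; bids=[-] asks=[#1:8@104 #2:2@104]
After op 3 [order #3] limit_buy(price=104, qty=1): fills=#3x#1:1@104; bids=[-] asks=[#1:7@104 #2:2@104]
After op 4 [order #4] limit_buy(price=95, qty=10): fills=none; bids=[#4:10@95] asks=[#1:7@104 #2:2@104]
After op 5 [order #5] limit_sell(price=95, qty=8): fills=#4x#5:8@95; bids=[#4:2@95] asks=[#1:7@104 #2:2@104]
After op 6 [order #6] limit_buy(price=104, qty=1): fills=#6x#1:1@104; bids=[#4:2@95] asks=[#1:6@104 #2:2@104]
After op 7 cancel(order #5): fills=none; bids=[#4:2@95] asks=[#1:6@104 #2:2@104]
After op 8 [order #7] limit_buy(price=98, qty=1): fills=none; bids=[#7:1@98 #4:2@95] asks=[#1:6@104 #2:2@104]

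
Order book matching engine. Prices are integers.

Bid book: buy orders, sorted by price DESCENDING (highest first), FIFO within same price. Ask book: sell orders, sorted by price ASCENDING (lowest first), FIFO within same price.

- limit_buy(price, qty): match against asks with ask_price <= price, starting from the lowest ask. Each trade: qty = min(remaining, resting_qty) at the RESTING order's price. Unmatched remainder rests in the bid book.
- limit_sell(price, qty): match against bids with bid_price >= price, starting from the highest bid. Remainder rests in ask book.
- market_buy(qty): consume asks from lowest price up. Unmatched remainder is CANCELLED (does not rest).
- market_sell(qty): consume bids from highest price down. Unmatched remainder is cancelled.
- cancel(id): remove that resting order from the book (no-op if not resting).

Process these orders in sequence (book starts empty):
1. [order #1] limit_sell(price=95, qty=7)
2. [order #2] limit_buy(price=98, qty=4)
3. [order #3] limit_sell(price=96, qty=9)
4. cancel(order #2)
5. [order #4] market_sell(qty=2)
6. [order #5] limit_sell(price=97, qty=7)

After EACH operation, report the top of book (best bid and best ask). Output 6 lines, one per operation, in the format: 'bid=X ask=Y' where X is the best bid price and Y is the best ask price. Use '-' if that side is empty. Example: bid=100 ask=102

Answer: bid=- ask=95
bid=- ask=95
bid=- ask=95
bid=- ask=95
bid=- ask=95
bid=- ask=95

Derivation:
After op 1 [order #1] limit_sell(price=95, qty=7): fills=none; bids=[-] asks=[#1:7@95]
After op 2 [order #2] limit_buy(price=98, qty=4): fills=#2x#1:4@95; bids=[-] asks=[#1:3@95]
After op 3 [order #3] limit_sell(price=96, qty=9): fills=none; bids=[-] asks=[#1:3@95 #3:9@96]
After op 4 cancel(order #2): fills=none; bids=[-] asks=[#1:3@95 #3:9@96]
After op 5 [order #4] market_sell(qty=2): fills=none; bids=[-] asks=[#1:3@95 #3:9@96]
After op 6 [order #5] limit_sell(price=97, qty=7): fills=none; bids=[-] asks=[#1:3@95 #3:9@96 #5:7@97]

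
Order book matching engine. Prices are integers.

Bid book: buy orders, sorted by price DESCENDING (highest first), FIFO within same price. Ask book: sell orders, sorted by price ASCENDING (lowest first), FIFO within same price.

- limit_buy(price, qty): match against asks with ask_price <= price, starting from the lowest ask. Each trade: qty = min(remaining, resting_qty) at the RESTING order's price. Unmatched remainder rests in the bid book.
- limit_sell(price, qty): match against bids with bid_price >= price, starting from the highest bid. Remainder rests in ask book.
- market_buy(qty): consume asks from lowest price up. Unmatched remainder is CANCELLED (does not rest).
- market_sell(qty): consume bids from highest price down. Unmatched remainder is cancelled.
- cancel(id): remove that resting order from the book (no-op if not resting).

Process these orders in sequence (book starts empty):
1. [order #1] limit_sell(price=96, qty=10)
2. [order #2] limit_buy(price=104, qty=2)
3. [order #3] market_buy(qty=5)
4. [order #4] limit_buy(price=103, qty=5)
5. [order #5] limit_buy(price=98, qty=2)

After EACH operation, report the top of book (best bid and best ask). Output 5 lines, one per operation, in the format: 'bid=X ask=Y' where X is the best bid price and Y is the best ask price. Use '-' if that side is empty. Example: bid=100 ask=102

After op 1 [order #1] limit_sell(price=96, qty=10): fills=none; bids=[-] asks=[#1:10@96]
After op 2 [order #2] limit_buy(price=104, qty=2): fills=#2x#1:2@96; bids=[-] asks=[#1:8@96]
After op 3 [order #3] market_buy(qty=5): fills=#3x#1:5@96; bids=[-] asks=[#1:3@96]
After op 4 [order #4] limit_buy(price=103, qty=5): fills=#4x#1:3@96; bids=[#4:2@103] asks=[-]
After op 5 [order #5] limit_buy(price=98, qty=2): fills=none; bids=[#4:2@103 #5:2@98] asks=[-]

Answer: bid=- ask=96
bid=- ask=96
bid=- ask=96
bid=103 ask=-
bid=103 ask=-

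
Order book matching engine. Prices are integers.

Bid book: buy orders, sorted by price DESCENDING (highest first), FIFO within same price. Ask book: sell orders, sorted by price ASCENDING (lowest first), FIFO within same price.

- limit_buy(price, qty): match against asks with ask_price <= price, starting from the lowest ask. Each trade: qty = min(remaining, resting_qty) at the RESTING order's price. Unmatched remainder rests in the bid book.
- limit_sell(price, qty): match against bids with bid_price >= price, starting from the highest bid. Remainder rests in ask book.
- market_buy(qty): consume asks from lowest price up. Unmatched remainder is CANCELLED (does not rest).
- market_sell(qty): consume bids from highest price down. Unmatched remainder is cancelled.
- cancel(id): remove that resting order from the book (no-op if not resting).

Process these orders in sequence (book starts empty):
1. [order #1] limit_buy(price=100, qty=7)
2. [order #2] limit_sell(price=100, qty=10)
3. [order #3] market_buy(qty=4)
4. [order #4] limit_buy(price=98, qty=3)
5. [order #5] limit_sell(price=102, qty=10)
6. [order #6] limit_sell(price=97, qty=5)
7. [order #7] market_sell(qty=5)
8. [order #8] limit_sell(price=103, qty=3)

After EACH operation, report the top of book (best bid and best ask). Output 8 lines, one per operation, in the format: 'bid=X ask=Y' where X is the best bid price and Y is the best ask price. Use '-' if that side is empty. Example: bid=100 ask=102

Answer: bid=100 ask=-
bid=- ask=100
bid=- ask=-
bid=98 ask=-
bid=98 ask=102
bid=- ask=97
bid=- ask=97
bid=- ask=97

Derivation:
After op 1 [order #1] limit_buy(price=100, qty=7): fills=none; bids=[#1:7@100] asks=[-]
After op 2 [order #2] limit_sell(price=100, qty=10): fills=#1x#2:7@100; bids=[-] asks=[#2:3@100]
After op 3 [order #3] market_buy(qty=4): fills=#3x#2:3@100; bids=[-] asks=[-]
After op 4 [order #4] limit_buy(price=98, qty=3): fills=none; bids=[#4:3@98] asks=[-]
After op 5 [order #5] limit_sell(price=102, qty=10): fills=none; bids=[#4:3@98] asks=[#5:10@102]
After op 6 [order #6] limit_sell(price=97, qty=5): fills=#4x#6:3@98; bids=[-] asks=[#6:2@97 #5:10@102]
After op 7 [order #7] market_sell(qty=5): fills=none; bids=[-] asks=[#6:2@97 #5:10@102]
After op 8 [order #8] limit_sell(price=103, qty=3): fills=none; bids=[-] asks=[#6:2@97 #5:10@102 #8:3@103]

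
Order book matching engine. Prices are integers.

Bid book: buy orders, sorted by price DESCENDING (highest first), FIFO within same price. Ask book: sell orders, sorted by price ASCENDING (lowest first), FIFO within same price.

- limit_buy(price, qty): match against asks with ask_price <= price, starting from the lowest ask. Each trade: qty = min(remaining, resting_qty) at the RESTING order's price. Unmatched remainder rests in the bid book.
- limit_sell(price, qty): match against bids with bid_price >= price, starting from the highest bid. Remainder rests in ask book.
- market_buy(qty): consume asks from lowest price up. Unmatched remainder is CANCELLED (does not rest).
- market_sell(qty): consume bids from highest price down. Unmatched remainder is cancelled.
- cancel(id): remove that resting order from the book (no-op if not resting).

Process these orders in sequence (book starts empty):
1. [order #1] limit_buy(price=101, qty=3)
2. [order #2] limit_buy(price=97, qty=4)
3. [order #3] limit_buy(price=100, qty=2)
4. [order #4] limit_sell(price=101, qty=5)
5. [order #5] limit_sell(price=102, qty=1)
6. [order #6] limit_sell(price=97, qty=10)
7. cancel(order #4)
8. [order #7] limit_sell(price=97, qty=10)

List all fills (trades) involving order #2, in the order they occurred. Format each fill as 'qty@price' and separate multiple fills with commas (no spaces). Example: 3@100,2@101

Answer: 4@97

Derivation:
After op 1 [order #1] limit_buy(price=101, qty=3): fills=none; bids=[#1:3@101] asks=[-]
After op 2 [order #2] limit_buy(price=97, qty=4): fills=none; bids=[#1:3@101 #2:4@97] asks=[-]
After op 3 [order #3] limit_buy(price=100, qty=2): fills=none; bids=[#1:3@101 #3:2@100 #2:4@97] asks=[-]
After op 4 [order #4] limit_sell(price=101, qty=5): fills=#1x#4:3@101; bids=[#3:2@100 #2:4@97] asks=[#4:2@101]
After op 5 [order #5] limit_sell(price=102, qty=1): fills=none; bids=[#3:2@100 #2:4@97] asks=[#4:2@101 #5:1@102]
After op 6 [order #6] limit_sell(price=97, qty=10): fills=#3x#6:2@100 #2x#6:4@97; bids=[-] asks=[#6:4@97 #4:2@101 #5:1@102]
After op 7 cancel(order #4): fills=none; bids=[-] asks=[#6:4@97 #5:1@102]
After op 8 [order #7] limit_sell(price=97, qty=10): fills=none; bids=[-] asks=[#6:4@97 #7:10@97 #5:1@102]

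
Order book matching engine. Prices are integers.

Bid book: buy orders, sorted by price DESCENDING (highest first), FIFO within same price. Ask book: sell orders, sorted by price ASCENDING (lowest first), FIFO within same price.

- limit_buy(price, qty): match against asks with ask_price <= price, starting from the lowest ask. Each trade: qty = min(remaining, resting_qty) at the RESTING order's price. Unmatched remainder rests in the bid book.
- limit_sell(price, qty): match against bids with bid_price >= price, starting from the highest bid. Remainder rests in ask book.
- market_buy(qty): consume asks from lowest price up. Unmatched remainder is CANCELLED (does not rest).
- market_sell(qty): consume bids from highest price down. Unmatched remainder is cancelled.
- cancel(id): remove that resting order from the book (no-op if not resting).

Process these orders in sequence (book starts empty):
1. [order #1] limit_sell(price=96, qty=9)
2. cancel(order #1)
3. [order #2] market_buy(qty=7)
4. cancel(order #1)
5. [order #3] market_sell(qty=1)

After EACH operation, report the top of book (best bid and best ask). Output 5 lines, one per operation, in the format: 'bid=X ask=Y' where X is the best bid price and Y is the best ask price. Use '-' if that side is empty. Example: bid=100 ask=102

After op 1 [order #1] limit_sell(price=96, qty=9): fills=none; bids=[-] asks=[#1:9@96]
After op 2 cancel(order #1): fills=none; bids=[-] asks=[-]
After op 3 [order #2] market_buy(qty=7): fills=none; bids=[-] asks=[-]
After op 4 cancel(order #1): fills=none; bids=[-] asks=[-]
After op 5 [order #3] market_sell(qty=1): fills=none; bids=[-] asks=[-]

Answer: bid=- ask=96
bid=- ask=-
bid=- ask=-
bid=- ask=-
bid=- ask=-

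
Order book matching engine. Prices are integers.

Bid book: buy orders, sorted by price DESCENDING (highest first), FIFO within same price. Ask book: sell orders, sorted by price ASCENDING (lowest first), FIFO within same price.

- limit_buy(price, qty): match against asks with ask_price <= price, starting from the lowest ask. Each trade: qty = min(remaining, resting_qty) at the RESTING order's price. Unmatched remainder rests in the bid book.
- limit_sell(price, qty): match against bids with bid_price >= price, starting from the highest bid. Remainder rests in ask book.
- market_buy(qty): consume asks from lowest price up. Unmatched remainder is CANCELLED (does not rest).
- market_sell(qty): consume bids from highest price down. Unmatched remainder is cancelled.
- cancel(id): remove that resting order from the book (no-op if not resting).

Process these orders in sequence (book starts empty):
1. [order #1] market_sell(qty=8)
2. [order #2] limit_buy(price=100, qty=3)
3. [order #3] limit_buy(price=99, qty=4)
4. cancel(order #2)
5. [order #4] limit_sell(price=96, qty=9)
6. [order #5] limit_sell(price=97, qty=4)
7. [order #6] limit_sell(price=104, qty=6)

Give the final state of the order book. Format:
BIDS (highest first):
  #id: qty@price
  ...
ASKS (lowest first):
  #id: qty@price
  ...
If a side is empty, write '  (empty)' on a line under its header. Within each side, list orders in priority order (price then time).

Answer: BIDS (highest first):
  (empty)
ASKS (lowest first):
  #4: 5@96
  #5: 4@97
  #6: 6@104

Derivation:
After op 1 [order #1] market_sell(qty=8): fills=none; bids=[-] asks=[-]
After op 2 [order #2] limit_buy(price=100, qty=3): fills=none; bids=[#2:3@100] asks=[-]
After op 3 [order #3] limit_buy(price=99, qty=4): fills=none; bids=[#2:3@100 #3:4@99] asks=[-]
After op 4 cancel(order #2): fills=none; bids=[#3:4@99] asks=[-]
After op 5 [order #4] limit_sell(price=96, qty=9): fills=#3x#4:4@99; bids=[-] asks=[#4:5@96]
After op 6 [order #5] limit_sell(price=97, qty=4): fills=none; bids=[-] asks=[#4:5@96 #5:4@97]
After op 7 [order #6] limit_sell(price=104, qty=6): fills=none; bids=[-] asks=[#4:5@96 #5:4@97 #6:6@104]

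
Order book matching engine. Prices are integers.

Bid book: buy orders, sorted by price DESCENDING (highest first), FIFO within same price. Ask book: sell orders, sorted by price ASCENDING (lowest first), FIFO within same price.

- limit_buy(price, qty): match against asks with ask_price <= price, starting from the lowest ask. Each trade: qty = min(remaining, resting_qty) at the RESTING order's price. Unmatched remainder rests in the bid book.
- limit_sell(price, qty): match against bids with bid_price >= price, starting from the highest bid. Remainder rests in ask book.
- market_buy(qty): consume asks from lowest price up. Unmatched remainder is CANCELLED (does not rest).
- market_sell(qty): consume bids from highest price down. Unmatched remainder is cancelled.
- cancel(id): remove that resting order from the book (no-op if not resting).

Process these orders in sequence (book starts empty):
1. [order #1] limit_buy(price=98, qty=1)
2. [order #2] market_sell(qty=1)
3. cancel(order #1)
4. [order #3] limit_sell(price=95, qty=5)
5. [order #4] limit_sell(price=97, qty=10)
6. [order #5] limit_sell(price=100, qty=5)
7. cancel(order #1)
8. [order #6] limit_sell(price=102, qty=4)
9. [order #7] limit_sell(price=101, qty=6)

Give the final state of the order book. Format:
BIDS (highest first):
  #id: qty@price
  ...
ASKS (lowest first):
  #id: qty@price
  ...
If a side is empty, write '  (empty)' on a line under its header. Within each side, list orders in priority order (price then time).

Answer: BIDS (highest first):
  (empty)
ASKS (lowest first):
  #3: 5@95
  #4: 10@97
  #5: 5@100
  #7: 6@101
  #6: 4@102

Derivation:
After op 1 [order #1] limit_buy(price=98, qty=1): fills=none; bids=[#1:1@98] asks=[-]
After op 2 [order #2] market_sell(qty=1): fills=#1x#2:1@98; bids=[-] asks=[-]
After op 3 cancel(order #1): fills=none; bids=[-] asks=[-]
After op 4 [order #3] limit_sell(price=95, qty=5): fills=none; bids=[-] asks=[#3:5@95]
After op 5 [order #4] limit_sell(price=97, qty=10): fills=none; bids=[-] asks=[#3:5@95 #4:10@97]
After op 6 [order #5] limit_sell(price=100, qty=5): fills=none; bids=[-] asks=[#3:5@95 #4:10@97 #5:5@100]
After op 7 cancel(order #1): fills=none; bids=[-] asks=[#3:5@95 #4:10@97 #5:5@100]
After op 8 [order #6] limit_sell(price=102, qty=4): fills=none; bids=[-] asks=[#3:5@95 #4:10@97 #5:5@100 #6:4@102]
After op 9 [order #7] limit_sell(price=101, qty=6): fills=none; bids=[-] asks=[#3:5@95 #4:10@97 #5:5@100 #7:6@101 #6:4@102]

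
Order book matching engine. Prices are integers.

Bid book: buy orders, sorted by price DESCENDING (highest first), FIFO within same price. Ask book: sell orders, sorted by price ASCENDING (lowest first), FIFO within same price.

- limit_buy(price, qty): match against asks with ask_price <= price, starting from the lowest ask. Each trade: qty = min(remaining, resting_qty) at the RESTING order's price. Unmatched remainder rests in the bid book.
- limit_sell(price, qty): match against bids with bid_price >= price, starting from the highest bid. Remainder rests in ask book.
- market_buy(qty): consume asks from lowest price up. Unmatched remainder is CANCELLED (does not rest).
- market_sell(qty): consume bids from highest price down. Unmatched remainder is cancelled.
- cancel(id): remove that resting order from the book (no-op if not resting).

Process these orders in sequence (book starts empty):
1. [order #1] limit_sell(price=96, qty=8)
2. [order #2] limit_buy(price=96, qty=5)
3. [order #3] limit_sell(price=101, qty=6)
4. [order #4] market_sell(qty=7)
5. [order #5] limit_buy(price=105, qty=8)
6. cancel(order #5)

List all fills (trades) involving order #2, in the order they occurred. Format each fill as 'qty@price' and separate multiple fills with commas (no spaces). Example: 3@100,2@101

After op 1 [order #1] limit_sell(price=96, qty=8): fills=none; bids=[-] asks=[#1:8@96]
After op 2 [order #2] limit_buy(price=96, qty=5): fills=#2x#1:5@96; bids=[-] asks=[#1:3@96]
After op 3 [order #3] limit_sell(price=101, qty=6): fills=none; bids=[-] asks=[#1:3@96 #3:6@101]
After op 4 [order #4] market_sell(qty=7): fills=none; bids=[-] asks=[#1:3@96 #3:6@101]
After op 5 [order #5] limit_buy(price=105, qty=8): fills=#5x#1:3@96 #5x#3:5@101; bids=[-] asks=[#3:1@101]
After op 6 cancel(order #5): fills=none; bids=[-] asks=[#3:1@101]

Answer: 5@96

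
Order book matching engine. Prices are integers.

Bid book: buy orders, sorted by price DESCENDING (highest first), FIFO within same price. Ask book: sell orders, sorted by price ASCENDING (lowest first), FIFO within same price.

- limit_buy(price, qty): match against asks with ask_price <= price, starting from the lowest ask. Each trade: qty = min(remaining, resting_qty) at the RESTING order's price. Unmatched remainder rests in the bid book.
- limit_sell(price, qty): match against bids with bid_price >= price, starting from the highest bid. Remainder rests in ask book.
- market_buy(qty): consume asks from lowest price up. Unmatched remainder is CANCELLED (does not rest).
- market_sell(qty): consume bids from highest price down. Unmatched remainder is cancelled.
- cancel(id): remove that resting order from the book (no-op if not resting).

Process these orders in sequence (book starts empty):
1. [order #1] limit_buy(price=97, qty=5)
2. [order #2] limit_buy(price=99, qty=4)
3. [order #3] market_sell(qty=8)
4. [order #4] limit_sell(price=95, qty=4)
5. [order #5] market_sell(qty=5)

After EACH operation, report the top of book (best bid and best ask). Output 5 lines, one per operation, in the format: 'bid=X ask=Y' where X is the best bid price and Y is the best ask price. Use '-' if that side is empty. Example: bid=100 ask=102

After op 1 [order #1] limit_buy(price=97, qty=5): fills=none; bids=[#1:5@97] asks=[-]
After op 2 [order #2] limit_buy(price=99, qty=4): fills=none; bids=[#2:4@99 #1:5@97] asks=[-]
After op 3 [order #3] market_sell(qty=8): fills=#2x#3:4@99 #1x#3:4@97; bids=[#1:1@97] asks=[-]
After op 4 [order #4] limit_sell(price=95, qty=4): fills=#1x#4:1@97; bids=[-] asks=[#4:3@95]
After op 5 [order #5] market_sell(qty=5): fills=none; bids=[-] asks=[#4:3@95]

Answer: bid=97 ask=-
bid=99 ask=-
bid=97 ask=-
bid=- ask=95
bid=- ask=95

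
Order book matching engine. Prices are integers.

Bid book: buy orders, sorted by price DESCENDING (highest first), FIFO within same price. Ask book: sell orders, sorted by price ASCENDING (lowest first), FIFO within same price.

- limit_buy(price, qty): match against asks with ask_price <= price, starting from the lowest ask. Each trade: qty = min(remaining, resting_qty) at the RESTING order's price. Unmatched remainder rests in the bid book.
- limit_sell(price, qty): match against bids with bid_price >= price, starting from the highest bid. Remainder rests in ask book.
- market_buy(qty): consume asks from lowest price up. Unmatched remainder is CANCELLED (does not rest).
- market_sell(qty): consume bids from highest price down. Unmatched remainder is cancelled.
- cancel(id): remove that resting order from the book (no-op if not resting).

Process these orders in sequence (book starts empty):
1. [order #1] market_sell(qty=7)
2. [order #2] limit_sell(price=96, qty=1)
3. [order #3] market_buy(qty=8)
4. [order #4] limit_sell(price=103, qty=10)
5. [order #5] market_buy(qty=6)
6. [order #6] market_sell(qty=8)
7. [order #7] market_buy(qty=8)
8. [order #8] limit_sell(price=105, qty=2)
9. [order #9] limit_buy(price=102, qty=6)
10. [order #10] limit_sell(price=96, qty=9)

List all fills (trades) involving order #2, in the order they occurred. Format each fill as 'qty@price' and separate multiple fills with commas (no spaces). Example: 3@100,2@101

Answer: 1@96

Derivation:
After op 1 [order #1] market_sell(qty=7): fills=none; bids=[-] asks=[-]
After op 2 [order #2] limit_sell(price=96, qty=1): fills=none; bids=[-] asks=[#2:1@96]
After op 3 [order #3] market_buy(qty=8): fills=#3x#2:1@96; bids=[-] asks=[-]
After op 4 [order #4] limit_sell(price=103, qty=10): fills=none; bids=[-] asks=[#4:10@103]
After op 5 [order #5] market_buy(qty=6): fills=#5x#4:6@103; bids=[-] asks=[#4:4@103]
After op 6 [order #6] market_sell(qty=8): fills=none; bids=[-] asks=[#4:4@103]
After op 7 [order #7] market_buy(qty=8): fills=#7x#4:4@103; bids=[-] asks=[-]
After op 8 [order #8] limit_sell(price=105, qty=2): fills=none; bids=[-] asks=[#8:2@105]
After op 9 [order #9] limit_buy(price=102, qty=6): fills=none; bids=[#9:6@102] asks=[#8:2@105]
After op 10 [order #10] limit_sell(price=96, qty=9): fills=#9x#10:6@102; bids=[-] asks=[#10:3@96 #8:2@105]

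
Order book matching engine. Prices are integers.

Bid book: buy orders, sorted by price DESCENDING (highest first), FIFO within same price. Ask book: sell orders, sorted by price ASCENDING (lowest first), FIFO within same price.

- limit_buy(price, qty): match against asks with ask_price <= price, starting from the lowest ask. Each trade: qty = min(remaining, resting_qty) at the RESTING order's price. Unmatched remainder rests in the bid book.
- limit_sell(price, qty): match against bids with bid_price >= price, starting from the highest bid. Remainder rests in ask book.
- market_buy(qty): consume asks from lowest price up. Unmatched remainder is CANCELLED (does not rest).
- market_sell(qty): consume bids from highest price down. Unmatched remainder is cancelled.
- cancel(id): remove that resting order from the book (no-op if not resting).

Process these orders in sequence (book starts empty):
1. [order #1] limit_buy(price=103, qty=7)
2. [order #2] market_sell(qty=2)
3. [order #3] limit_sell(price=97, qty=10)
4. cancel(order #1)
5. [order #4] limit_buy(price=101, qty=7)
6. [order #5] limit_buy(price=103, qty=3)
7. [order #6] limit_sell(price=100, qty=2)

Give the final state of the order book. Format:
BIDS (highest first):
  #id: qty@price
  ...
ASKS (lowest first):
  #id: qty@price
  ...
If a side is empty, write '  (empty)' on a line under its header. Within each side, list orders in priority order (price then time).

Answer: BIDS (highest first):
  #5: 1@103
  #4: 2@101
ASKS (lowest first):
  (empty)

Derivation:
After op 1 [order #1] limit_buy(price=103, qty=7): fills=none; bids=[#1:7@103] asks=[-]
After op 2 [order #2] market_sell(qty=2): fills=#1x#2:2@103; bids=[#1:5@103] asks=[-]
After op 3 [order #3] limit_sell(price=97, qty=10): fills=#1x#3:5@103; bids=[-] asks=[#3:5@97]
After op 4 cancel(order #1): fills=none; bids=[-] asks=[#3:5@97]
After op 5 [order #4] limit_buy(price=101, qty=7): fills=#4x#3:5@97; bids=[#4:2@101] asks=[-]
After op 6 [order #5] limit_buy(price=103, qty=3): fills=none; bids=[#5:3@103 #4:2@101] asks=[-]
After op 7 [order #6] limit_sell(price=100, qty=2): fills=#5x#6:2@103; bids=[#5:1@103 #4:2@101] asks=[-]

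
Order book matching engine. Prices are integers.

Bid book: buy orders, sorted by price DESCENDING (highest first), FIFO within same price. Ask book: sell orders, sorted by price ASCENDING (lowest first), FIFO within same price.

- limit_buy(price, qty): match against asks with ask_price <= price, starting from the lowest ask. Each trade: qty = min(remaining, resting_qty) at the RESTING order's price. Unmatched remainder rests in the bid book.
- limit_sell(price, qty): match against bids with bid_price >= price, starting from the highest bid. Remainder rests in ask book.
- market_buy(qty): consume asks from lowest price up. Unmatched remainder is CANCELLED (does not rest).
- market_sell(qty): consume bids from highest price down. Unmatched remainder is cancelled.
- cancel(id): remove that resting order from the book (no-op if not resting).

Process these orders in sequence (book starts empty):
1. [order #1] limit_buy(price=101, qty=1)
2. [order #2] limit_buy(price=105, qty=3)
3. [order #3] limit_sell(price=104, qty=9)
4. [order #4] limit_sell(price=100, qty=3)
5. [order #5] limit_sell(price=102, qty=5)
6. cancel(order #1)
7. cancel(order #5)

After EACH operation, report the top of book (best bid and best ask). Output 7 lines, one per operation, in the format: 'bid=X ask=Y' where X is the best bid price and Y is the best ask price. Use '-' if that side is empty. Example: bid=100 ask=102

Answer: bid=101 ask=-
bid=105 ask=-
bid=101 ask=104
bid=- ask=100
bid=- ask=100
bid=- ask=100
bid=- ask=100

Derivation:
After op 1 [order #1] limit_buy(price=101, qty=1): fills=none; bids=[#1:1@101] asks=[-]
After op 2 [order #2] limit_buy(price=105, qty=3): fills=none; bids=[#2:3@105 #1:1@101] asks=[-]
After op 3 [order #3] limit_sell(price=104, qty=9): fills=#2x#3:3@105; bids=[#1:1@101] asks=[#3:6@104]
After op 4 [order #4] limit_sell(price=100, qty=3): fills=#1x#4:1@101; bids=[-] asks=[#4:2@100 #3:6@104]
After op 5 [order #5] limit_sell(price=102, qty=5): fills=none; bids=[-] asks=[#4:2@100 #5:5@102 #3:6@104]
After op 6 cancel(order #1): fills=none; bids=[-] asks=[#4:2@100 #5:5@102 #3:6@104]
After op 7 cancel(order #5): fills=none; bids=[-] asks=[#4:2@100 #3:6@104]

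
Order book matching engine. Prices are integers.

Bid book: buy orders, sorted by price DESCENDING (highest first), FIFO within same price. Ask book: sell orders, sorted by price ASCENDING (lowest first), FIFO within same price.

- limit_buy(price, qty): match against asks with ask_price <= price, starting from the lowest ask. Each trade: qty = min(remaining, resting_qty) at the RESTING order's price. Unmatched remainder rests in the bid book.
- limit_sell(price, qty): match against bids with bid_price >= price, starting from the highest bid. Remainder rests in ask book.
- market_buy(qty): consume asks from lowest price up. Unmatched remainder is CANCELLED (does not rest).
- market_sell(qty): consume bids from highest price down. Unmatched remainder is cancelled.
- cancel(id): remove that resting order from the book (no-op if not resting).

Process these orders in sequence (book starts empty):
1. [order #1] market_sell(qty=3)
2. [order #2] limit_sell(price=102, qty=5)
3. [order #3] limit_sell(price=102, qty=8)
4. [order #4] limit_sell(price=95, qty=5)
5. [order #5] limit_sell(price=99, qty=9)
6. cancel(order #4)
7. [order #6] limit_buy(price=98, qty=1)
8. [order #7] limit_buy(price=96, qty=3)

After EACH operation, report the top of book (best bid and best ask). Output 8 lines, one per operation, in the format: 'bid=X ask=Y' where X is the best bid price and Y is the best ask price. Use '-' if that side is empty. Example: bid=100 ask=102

Answer: bid=- ask=-
bid=- ask=102
bid=- ask=102
bid=- ask=95
bid=- ask=95
bid=- ask=99
bid=98 ask=99
bid=98 ask=99

Derivation:
After op 1 [order #1] market_sell(qty=3): fills=none; bids=[-] asks=[-]
After op 2 [order #2] limit_sell(price=102, qty=5): fills=none; bids=[-] asks=[#2:5@102]
After op 3 [order #3] limit_sell(price=102, qty=8): fills=none; bids=[-] asks=[#2:5@102 #3:8@102]
After op 4 [order #4] limit_sell(price=95, qty=5): fills=none; bids=[-] asks=[#4:5@95 #2:5@102 #3:8@102]
After op 5 [order #5] limit_sell(price=99, qty=9): fills=none; bids=[-] asks=[#4:5@95 #5:9@99 #2:5@102 #3:8@102]
After op 6 cancel(order #4): fills=none; bids=[-] asks=[#5:9@99 #2:5@102 #3:8@102]
After op 7 [order #6] limit_buy(price=98, qty=1): fills=none; bids=[#6:1@98] asks=[#5:9@99 #2:5@102 #3:8@102]
After op 8 [order #7] limit_buy(price=96, qty=3): fills=none; bids=[#6:1@98 #7:3@96] asks=[#5:9@99 #2:5@102 #3:8@102]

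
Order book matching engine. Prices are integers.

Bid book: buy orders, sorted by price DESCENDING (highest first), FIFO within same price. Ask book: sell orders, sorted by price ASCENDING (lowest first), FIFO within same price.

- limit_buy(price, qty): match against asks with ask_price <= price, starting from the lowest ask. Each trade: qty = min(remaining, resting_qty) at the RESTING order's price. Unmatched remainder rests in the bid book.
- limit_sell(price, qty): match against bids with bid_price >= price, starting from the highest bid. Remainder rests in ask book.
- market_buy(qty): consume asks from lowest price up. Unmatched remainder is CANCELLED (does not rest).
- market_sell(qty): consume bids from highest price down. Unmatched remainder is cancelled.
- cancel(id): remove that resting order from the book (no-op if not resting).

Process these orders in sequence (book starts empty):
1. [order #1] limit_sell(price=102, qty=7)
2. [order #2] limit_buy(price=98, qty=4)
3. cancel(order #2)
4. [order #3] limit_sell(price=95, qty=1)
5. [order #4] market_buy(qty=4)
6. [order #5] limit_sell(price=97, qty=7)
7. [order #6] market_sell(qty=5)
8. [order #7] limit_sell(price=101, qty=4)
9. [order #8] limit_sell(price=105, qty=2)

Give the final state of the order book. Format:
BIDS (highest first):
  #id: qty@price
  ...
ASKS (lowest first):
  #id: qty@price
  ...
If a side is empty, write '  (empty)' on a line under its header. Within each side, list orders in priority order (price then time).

Answer: BIDS (highest first):
  (empty)
ASKS (lowest first):
  #5: 7@97
  #7: 4@101
  #1: 4@102
  #8: 2@105

Derivation:
After op 1 [order #1] limit_sell(price=102, qty=7): fills=none; bids=[-] asks=[#1:7@102]
After op 2 [order #2] limit_buy(price=98, qty=4): fills=none; bids=[#2:4@98] asks=[#1:7@102]
After op 3 cancel(order #2): fills=none; bids=[-] asks=[#1:7@102]
After op 4 [order #3] limit_sell(price=95, qty=1): fills=none; bids=[-] asks=[#3:1@95 #1:7@102]
After op 5 [order #4] market_buy(qty=4): fills=#4x#3:1@95 #4x#1:3@102; bids=[-] asks=[#1:4@102]
After op 6 [order #5] limit_sell(price=97, qty=7): fills=none; bids=[-] asks=[#5:7@97 #1:4@102]
After op 7 [order #6] market_sell(qty=5): fills=none; bids=[-] asks=[#5:7@97 #1:4@102]
After op 8 [order #7] limit_sell(price=101, qty=4): fills=none; bids=[-] asks=[#5:7@97 #7:4@101 #1:4@102]
After op 9 [order #8] limit_sell(price=105, qty=2): fills=none; bids=[-] asks=[#5:7@97 #7:4@101 #1:4@102 #8:2@105]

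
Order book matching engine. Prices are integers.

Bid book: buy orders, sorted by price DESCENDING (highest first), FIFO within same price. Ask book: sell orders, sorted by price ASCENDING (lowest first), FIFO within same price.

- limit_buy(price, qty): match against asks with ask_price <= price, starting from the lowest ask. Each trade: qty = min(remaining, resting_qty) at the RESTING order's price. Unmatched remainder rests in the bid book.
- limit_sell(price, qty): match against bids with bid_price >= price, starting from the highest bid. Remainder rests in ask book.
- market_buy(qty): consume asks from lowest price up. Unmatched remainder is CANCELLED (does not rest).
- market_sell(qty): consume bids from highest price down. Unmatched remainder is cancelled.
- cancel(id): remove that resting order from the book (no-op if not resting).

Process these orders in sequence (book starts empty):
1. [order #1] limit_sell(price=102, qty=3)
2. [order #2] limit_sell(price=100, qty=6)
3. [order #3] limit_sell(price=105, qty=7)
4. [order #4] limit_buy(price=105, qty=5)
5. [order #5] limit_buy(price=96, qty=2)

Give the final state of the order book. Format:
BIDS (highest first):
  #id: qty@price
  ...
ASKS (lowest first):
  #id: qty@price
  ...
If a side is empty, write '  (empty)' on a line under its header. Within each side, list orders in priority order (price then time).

After op 1 [order #1] limit_sell(price=102, qty=3): fills=none; bids=[-] asks=[#1:3@102]
After op 2 [order #2] limit_sell(price=100, qty=6): fills=none; bids=[-] asks=[#2:6@100 #1:3@102]
After op 3 [order #3] limit_sell(price=105, qty=7): fills=none; bids=[-] asks=[#2:6@100 #1:3@102 #3:7@105]
After op 4 [order #4] limit_buy(price=105, qty=5): fills=#4x#2:5@100; bids=[-] asks=[#2:1@100 #1:3@102 #3:7@105]
After op 5 [order #5] limit_buy(price=96, qty=2): fills=none; bids=[#5:2@96] asks=[#2:1@100 #1:3@102 #3:7@105]

Answer: BIDS (highest first):
  #5: 2@96
ASKS (lowest first):
  #2: 1@100
  #1: 3@102
  #3: 7@105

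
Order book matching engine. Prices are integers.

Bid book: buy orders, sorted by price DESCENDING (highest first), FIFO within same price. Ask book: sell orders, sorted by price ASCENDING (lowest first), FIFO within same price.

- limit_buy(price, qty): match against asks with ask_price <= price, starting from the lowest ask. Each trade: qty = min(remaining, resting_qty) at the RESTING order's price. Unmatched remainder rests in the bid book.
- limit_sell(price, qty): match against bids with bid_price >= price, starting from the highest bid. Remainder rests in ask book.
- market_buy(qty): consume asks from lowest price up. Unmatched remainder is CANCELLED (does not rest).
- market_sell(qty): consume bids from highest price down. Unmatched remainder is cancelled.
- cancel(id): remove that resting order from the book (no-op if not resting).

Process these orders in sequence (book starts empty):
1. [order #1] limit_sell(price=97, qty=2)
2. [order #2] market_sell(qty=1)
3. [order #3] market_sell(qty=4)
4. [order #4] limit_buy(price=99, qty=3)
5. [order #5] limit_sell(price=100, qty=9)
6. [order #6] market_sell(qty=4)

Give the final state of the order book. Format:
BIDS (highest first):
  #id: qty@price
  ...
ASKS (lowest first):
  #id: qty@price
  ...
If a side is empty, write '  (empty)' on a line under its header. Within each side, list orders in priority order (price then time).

After op 1 [order #1] limit_sell(price=97, qty=2): fills=none; bids=[-] asks=[#1:2@97]
After op 2 [order #2] market_sell(qty=1): fills=none; bids=[-] asks=[#1:2@97]
After op 3 [order #3] market_sell(qty=4): fills=none; bids=[-] asks=[#1:2@97]
After op 4 [order #4] limit_buy(price=99, qty=3): fills=#4x#1:2@97; bids=[#4:1@99] asks=[-]
After op 5 [order #5] limit_sell(price=100, qty=9): fills=none; bids=[#4:1@99] asks=[#5:9@100]
After op 6 [order #6] market_sell(qty=4): fills=#4x#6:1@99; bids=[-] asks=[#5:9@100]

Answer: BIDS (highest first):
  (empty)
ASKS (lowest first):
  #5: 9@100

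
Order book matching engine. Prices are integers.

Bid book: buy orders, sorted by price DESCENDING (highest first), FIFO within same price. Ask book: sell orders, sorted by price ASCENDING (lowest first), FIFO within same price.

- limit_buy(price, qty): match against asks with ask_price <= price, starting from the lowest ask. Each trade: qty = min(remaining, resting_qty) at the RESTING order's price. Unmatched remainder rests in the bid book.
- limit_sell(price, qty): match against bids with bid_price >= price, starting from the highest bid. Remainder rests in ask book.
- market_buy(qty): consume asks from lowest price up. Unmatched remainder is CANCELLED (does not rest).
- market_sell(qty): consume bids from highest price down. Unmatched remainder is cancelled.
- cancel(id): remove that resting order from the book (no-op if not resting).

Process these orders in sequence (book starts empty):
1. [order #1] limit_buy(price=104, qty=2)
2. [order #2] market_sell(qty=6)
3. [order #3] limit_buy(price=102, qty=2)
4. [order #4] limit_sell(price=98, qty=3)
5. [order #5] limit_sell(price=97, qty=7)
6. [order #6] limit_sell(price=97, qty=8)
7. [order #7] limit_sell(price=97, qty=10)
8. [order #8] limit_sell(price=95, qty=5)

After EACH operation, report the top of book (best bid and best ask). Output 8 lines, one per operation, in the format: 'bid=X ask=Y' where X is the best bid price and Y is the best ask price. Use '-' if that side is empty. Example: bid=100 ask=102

Answer: bid=104 ask=-
bid=- ask=-
bid=102 ask=-
bid=- ask=98
bid=- ask=97
bid=- ask=97
bid=- ask=97
bid=- ask=95

Derivation:
After op 1 [order #1] limit_buy(price=104, qty=2): fills=none; bids=[#1:2@104] asks=[-]
After op 2 [order #2] market_sell(qty=6): fills=#1x#2:2@104; bids=[-] asks=[-]
After op 3 [order #3] limit_buy(price=102, qty=2): fills=none; bids=[#3:2@102] asks=[-]
After op 4 [order #4] limit_sell(price=98, qty=3): fills=#3x#4:2@102; bids=[-] asks=[#4:1@98]
After op 5 [order #5] limit_sell(price=97, qty=7): fills=none; bids=[-] asks=[#5:7@97 #4:1@98]
After op 6 [order #6] limit_sell(price=97, qty=8): fills=none; bids=[-] asks=[#5:7@97 #6:8@97 #4:1@98]
After op 7 [order #7] limit_sell(price=97, qty=10): fills=none; bids=[-] asks=[#5:7@97 #6:8@97 #7:10@97 #4:1@98]
After op 8 [order #8] limit_sell(price=95, qty=5): fills=none; bids=[-] asks=[#8:5@95 #5:7@97 #6:8@97 #7:10@97 #4:1@98]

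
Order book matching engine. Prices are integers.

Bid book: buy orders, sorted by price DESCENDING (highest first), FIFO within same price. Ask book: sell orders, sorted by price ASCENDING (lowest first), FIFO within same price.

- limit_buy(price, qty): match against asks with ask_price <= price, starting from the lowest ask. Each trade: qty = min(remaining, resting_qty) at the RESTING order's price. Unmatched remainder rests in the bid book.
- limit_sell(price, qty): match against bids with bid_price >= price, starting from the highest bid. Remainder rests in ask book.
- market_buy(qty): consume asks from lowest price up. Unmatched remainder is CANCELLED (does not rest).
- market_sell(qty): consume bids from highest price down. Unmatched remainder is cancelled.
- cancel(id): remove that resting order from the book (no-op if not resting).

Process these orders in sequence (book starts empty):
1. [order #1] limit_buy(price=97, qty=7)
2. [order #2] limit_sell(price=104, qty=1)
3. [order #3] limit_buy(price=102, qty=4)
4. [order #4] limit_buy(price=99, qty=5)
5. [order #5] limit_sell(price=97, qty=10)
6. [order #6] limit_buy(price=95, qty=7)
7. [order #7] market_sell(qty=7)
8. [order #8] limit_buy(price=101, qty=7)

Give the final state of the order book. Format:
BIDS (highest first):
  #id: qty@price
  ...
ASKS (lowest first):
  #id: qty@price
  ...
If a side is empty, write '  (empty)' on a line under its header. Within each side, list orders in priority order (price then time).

After op 1 [order #1] limit_buy(price=97, qty=7): fills=none; bids=[#1:7@97] asks=[-]
After op 2 [order #2] limit_sell(price=104, qty=1): fills=none; bids=[#1:7@97] asks=[#2:1@104]
After op 3 [order #3] limit_buy(price=102, qty=4): fills=none; bids=[#3:4@102 #1:7@97] asks=[#2:1@104]
After op 4 [order #4] limit_buy(price=99, qty=5): fills=none; bids=[#3:4@102 #4:5@99 #1:7@97] asks=[#2:1@104]
After op 5 [order #5] limit_sell(price=97, qty=10): fills=#3x#5:4@102 #4x#5:5@99 #1x#5:1@97; bids=[#1:6@97] asks=[#2:1@104]
After op 6 [order #6] limit_buy(price=95, qty=7): fills=none; bids=[#1:6@97 #6:7@95] asks=[#2:1@104]
After op 7 [order #7] market_sell(qty=7): fills=#1x#7:6@97 #6x#7:1@95; bids=[#6:6@95] asks=[#2:1@104]
After op 8 [order #8] limit_buy(price=101, qty=7): fills=none; bids=[#8:7@101 #6:6@95] asks=[#2:1@104]

Answer: BIDS (highest first):
  #8: 7@101
  #6: 6@95
ASKS (lowest first):
  #2: 1@104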